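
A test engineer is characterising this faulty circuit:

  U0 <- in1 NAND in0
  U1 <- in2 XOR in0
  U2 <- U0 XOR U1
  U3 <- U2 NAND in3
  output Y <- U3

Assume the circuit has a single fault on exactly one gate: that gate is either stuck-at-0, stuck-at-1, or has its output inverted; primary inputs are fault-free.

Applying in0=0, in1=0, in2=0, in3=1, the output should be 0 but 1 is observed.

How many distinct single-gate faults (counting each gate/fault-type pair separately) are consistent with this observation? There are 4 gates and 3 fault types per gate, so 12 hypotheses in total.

Fault-free: U0=1, U1=0, U2=1, U3=0 → 0. Observed 1.
  U0 stuck-at-0: output 1 ✓
  U0 stuck-at-1: output 0 ✗
  U0 inverted output: output 1 ✓
  U1 stuck-at-0: output 0 ✗
  U1 stuck-at-1: output 1 ✓
  U1 inverted output: output 1 ✓
  U2 stuck-at-0: output 1 ✓
  U2 stuck-at-1: output 0 ✗
  U2 inverted output: output 1 ✓
  U3 stuck-at-0: output 0 ✗
  U3 stuck-at-1: output 1 ✓
  U3 inverted output: output 1 ✓
Consistent faults: {U0 stuck-at-0, U0 inverted output, U1 stuck-at-1, U1 inverted output, U2 stuck-at-0, U2 inverted output, U3 stuck-at-1, U3 inverted output} — 8 in all.

8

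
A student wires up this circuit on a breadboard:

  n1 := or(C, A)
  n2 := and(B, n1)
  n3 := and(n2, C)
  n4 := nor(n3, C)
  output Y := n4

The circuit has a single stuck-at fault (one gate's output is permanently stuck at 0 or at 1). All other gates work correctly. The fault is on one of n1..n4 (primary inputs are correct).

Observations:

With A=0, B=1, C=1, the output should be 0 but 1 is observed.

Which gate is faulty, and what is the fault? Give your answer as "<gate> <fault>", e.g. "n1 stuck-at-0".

Fault-free values for test 1 (A=0, B=1, C=1): n1=1, n2=1, n3=1, n4=0, giving Y=0. Observed 1.
Test 1: faults giving observed 1 are {n4 stuck-at-1}.
Only n4 stuck-at-1 is consistent with every test.

n4 stuck-at-1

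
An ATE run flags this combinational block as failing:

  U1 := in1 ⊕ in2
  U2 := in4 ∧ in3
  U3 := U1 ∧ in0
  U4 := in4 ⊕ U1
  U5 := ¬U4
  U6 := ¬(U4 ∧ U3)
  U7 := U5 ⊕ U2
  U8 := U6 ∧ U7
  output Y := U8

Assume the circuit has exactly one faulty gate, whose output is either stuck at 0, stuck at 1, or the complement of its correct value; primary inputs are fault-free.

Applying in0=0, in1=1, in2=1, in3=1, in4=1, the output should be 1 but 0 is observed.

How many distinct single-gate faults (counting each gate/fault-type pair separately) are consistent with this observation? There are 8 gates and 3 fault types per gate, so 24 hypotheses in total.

16

Fault-free: U1=0, U2=1, U3=0, U4=1, U5=0, U6=1, U7=1, U8=1 → 1. Observed 0.
  U1: stuck-at-1, inverted output ✓; others ✗
  U2: stuck-at-0, inverted output ✓; others ✗
  U3: stuck-at-1, inverted output ✓; others ✗
  U4: stuck-at-0, inverted output ✓; others ✗
  U5: stuck-at-1, inverted output ✓; others ✗
  U6: stuck-at-0, inverted output ✓; others ✗
  U7: stuck-at-0, inverted output ✓; others ✗
  U8: stuck-at-0, inverted output ✓; others ✗
Consistent faults: {U1 stuck-at-1, U1 inverted output, U2 stuck-at-0, U2 inverted output, U3 stuck-at-1, U3 inverted output, U4 stuck-at-0, U4 inverted output, U5 stuck-at-1, U5 inverted output, U6 stuck-at-0, U6 inverted output, U7 stuck-at-0, U7 inverted output, U8 stuck-at-0, U8 inverted output} — 16 in all.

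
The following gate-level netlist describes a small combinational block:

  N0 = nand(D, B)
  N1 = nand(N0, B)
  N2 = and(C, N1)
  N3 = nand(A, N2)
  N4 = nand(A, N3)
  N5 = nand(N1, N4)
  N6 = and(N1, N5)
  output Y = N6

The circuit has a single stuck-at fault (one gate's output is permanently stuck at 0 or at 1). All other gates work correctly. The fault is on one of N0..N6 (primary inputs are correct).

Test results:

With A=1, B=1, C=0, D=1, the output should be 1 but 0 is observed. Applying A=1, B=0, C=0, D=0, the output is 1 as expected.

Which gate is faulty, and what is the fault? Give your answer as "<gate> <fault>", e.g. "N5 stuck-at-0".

Fault-free values for test 1 (A=1, B=1, C=0, D=1): N0=0, N1=1, N2=0, N3=1, N4=0, N5=1, N6=1, giving Y=1. Observed 0.
Test 1: faults giving observed 0 are {N0 stuck-at-1, N1 stuck-at-0, N2 stuck-at-1, N3 stuck-at-0, N4 stuck-at-1, N5 stuck-at-0, N6 stuck-at-0}.
Test 2 (A=1, B=0, C=0, D=0): fault-free N0=1, N1=1, N2=0, N3=1, N4=0, N5=1, N6=1 → 1; observed 1. Eliminates N1 stuck-at-0, N2 stuck-at-1, N3 stuck-at-0, N4 stuck-at-1, N5 stuck-at-0, N6 stuck-at-0.
Only N0 stuck-at-1 is consistent with every test.

N0 stuck-at-1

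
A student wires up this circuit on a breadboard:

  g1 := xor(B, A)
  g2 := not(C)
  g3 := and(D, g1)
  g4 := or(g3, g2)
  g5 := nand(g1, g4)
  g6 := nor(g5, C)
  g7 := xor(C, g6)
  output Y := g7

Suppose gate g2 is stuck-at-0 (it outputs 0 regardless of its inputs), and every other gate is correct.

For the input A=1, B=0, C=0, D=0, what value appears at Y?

Propagate with g2 forced: g1=1, g2=0 [stuck-at-0], g3=0, g4=0, g5=1, g6=0, g7=0.
So Y = 0. (Without the fault it would be 1.)

0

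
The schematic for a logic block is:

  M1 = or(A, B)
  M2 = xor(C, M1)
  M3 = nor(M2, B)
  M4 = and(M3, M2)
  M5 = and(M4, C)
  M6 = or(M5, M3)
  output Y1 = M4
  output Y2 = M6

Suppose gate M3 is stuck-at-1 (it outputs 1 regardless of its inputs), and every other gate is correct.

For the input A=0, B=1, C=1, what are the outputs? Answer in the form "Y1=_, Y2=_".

Propagate with M3 forced: M1=1, M2=0, M3=1 [stuck-at-1], M4=0, M5=0, M6=1.
So the outputs are Y1=0, Y2=1. (Without the fault they would be Y1=0, Y2=0.)

Y1=0, Y2=1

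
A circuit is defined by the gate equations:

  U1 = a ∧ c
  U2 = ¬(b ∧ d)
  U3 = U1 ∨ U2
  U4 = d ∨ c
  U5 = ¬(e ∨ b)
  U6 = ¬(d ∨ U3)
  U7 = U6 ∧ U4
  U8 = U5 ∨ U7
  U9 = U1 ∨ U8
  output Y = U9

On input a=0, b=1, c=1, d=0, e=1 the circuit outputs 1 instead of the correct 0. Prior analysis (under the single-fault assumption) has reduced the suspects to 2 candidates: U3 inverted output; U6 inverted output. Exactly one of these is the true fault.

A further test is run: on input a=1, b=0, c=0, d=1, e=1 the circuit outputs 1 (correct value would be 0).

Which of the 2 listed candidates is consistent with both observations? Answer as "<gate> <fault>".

U6 inverted output

Evaluate each candidate on input a=1, b=0, c=0, d=1, e=1:
  U3 inverted output: U1=0, U2=1, U3=0 [inverted output], U4=1, U5=0, U6=0, U7=0, U8=0, U9=0 → 0 — eliminated
  U6 inverted output: U1=0, U2=1, U3=1, U4=1, U5=0, U6=1 [inverted output], U7=1, U8=1, U9=1 → 1 — matches
Only U6 inverted output reproduces the observed 1.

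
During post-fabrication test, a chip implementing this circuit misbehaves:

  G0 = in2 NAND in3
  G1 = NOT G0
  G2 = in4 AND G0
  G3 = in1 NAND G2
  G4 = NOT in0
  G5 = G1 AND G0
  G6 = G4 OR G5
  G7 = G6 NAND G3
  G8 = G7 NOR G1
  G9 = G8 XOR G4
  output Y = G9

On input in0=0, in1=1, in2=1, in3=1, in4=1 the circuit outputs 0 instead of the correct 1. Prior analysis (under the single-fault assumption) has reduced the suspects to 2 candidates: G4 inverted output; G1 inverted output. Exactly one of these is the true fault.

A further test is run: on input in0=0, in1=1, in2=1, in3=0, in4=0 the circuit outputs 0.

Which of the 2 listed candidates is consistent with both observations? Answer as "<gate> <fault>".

G4 inverted output

Evaluate each candidate on input in0=0, in1=1, in2=1, in3=0, in4=0:
  G4 inverted output: G0=1, G1=0, G2=0, G3=1, G4=0 [inverted output], G5=0, G6=0, G7=1, G8=0, G9=0 → 0 — matches
  G1 inverted output: G0=1, G1=1 [inverted output], G2=0, G3=1, G4=1, G5=1, G6=1, G7=0, G8=0, G9=1 → 1 — eliminated
Only G4 inverted output reproduces the observed 0.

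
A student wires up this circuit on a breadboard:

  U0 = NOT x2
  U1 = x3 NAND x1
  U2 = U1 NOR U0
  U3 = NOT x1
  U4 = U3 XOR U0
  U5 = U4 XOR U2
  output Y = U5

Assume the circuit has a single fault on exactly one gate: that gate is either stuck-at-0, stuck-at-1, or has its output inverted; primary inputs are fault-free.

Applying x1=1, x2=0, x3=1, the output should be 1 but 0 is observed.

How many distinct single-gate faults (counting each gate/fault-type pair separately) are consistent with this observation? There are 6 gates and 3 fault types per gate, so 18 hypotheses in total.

Fault-free: U0=1, U1=0, U2=0, U3=0, U4=1, U5=1 → 1. Observed 0.
  U0: none of the 3 fault types match ✗
  U1: none of the 3 fault types match ✗
  U2: stuck-at-1, inverted output ✓; others ✗
  U3: stuck-at-1, inverted output ✓; others ✗
  U4: stuck-at-0, inverted output ✓; others ✗
  U5: stuck-at-0, inverted output ✓; others ✗
Consistent faults: {U2 stuck-at-1, U2 inverted output, U3 stuck-at-1, U3 inverted output, U4 stuck-at-0, U4 inverted output, U5 stuck-at-0, U5 inverted output} — 8 in all.

8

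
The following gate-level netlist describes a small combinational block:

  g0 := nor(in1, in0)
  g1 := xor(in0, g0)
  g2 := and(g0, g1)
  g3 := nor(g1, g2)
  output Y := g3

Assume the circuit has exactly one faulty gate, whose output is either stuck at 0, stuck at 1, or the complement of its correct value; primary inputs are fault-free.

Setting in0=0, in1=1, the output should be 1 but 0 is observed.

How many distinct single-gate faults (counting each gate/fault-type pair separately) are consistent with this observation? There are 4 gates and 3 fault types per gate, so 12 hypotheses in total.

Fault-free: g0=0, g1=0, g2=0, g3=1 → 1. Observed 0.
  g0 stuck-at-0: output 1 ✗
  g0 stuck-at-1: output 0 ✓
  g0 inverted output: output 0 ✓
  g1 stuck-at-0: output 1 ✗
  g1 stuck-at-1: output 0 ✓
  g1 inverted output: output 0 ✓
  g2 stuck-at-0: output 1 ✗
  g2 stuck-at-1: output 0 ✓
  g2 inverted output: output 0 ✓
  g3 stuck-at-0: output 0 ✓
  g3 stuck-at-1: output 1 ✗
  g3 inverted output: output 0 ✓
Consistent faults: {g0 stuck-at-1, g0 inverted output, g1 stuck-at-1, g1 inverted output, g2 stuck-at-1, g2 inverted output, g3 stuck-at-0, g3 inverted output} — 8 in all.

8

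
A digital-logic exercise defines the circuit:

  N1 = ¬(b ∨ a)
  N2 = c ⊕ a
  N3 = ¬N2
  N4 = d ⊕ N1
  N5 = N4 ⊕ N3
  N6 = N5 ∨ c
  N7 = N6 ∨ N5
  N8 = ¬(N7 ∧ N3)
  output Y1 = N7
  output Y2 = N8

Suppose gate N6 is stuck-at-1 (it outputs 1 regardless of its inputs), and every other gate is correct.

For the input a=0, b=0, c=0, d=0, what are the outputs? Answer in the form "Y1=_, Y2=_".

Y1=1, Y2=0

Propagate with N6 forced: N1=1, N2=0, N3=1, N4=1, N5=0, N6=1 [stuck-at-1], N7=1, N8=0.
So the outputs are Y1=1, Y2=0. (Without the fault they would be Y1=0, Y2=1.)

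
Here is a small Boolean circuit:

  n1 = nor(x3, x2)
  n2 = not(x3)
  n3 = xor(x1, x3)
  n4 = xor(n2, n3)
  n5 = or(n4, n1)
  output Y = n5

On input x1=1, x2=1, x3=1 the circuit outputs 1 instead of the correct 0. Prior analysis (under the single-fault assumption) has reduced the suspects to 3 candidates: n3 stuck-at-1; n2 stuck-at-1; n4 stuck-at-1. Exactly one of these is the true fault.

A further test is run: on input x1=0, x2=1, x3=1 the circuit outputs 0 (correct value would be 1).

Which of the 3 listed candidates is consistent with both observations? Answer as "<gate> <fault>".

Evaluate each candidate on input x1=0, x2=1, x3=1:
  n3 stuck-at-1: n1=0, n2=0, n3=1 [stuck-at-1], n4=1, n5=1 → 1 — eliminated
  n2 stuck-at-1: n1=0, n2=1 [stuck-at-1], n3=1, n4=0, n5=0 → 0 — matches
  n4 stuck-at-1: n1=0, n2=0, n3=1, n4=1 [stuck-at-1], n5=1 → 1 — eliminated
Only n2 stuck-at-1 reproduces the observed 0.

n2 stuck-at-1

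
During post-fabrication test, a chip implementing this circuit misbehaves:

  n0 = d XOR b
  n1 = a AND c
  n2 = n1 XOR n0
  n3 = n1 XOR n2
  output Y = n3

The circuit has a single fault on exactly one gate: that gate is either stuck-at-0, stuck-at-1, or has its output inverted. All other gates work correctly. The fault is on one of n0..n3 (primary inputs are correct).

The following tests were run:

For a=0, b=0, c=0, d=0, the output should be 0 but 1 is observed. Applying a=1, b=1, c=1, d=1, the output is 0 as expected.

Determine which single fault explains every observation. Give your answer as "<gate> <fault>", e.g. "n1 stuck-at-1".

n2 stuck-at-1

Fault-free values for test 1 (a=0, b=0, c=0, d=0): n0=0, n1=0, n2=0, n3=0, giving Y=0. Observed 1.
Test 1: faults giving observed 1 are {n0 stuck-at-1, n0 inverted output, n2 stuck-at-1, n2 inverted output, n3 stuck-at-1, n3 inverted output}.
Test 2 (a=1, b=1, c=1, d=1): fault-free n0=0, n1=1, n2=1, n3=0 → 0; observed 0. Eliminates n0 stuck-at-1, n0 inverted output, n2 inverted output, n3 stuck-at-1, n3 inverted output.
Only n2 stuck-at-1 is consistent with every test.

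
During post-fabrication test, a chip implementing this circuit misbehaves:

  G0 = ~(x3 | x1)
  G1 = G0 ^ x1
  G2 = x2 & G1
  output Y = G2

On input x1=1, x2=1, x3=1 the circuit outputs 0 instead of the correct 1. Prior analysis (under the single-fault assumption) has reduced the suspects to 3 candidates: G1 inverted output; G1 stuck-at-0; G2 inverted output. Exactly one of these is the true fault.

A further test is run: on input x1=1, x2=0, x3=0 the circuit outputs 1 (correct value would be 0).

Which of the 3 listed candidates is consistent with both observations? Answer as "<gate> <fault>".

G2 inverted output

Evaluate each candidate on input x1=1, x2=0, x3=0:
  G1 inverted output: G0=0, G1=0 [inverted output], G2=0 → 0 — eliminated
  G1 stuck-at-0: G0=0, G1=0 [stuck-at-0], G2=0 → 0 — eliminated
  G2 inverted output: G0=0, G1=1, G2=1 [inverted output] → 1 — matches
Only G2 inverted output reproduces the observed 1.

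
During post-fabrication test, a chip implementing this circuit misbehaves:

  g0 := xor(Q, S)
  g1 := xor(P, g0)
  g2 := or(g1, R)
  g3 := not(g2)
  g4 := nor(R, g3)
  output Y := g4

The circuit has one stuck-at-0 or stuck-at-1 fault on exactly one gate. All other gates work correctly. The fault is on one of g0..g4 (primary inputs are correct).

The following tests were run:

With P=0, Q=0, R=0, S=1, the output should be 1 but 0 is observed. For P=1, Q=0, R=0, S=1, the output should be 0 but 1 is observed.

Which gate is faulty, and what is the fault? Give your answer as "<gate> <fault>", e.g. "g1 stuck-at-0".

g0 stuck-at-0

Fault-free values for test 1 (P=0, Q=0, R=0, S=1): g0=1, g1=1, g2=1, g3=0, g4=1, giving Y=1. Observed 0.
Test 1: faults giving observed 0 are {g0 stuck-at-0, g1 stuck-at-0, g2 stuck-at-0, g3 stuck-at-1, g4 stuck-at-0}.
Test 2 (P=1, Q=0, R=0, S=1): fault-free g0=1, g1=0, g2=0, g3=1, g4=0 → 0; observed 1. Eliminates g1 stuck-at-0, g2 stuck-at-0, g3 stuck-at-1, g4 stuck-at-0.
Only g0 stuck-at-0 is consistent with every test.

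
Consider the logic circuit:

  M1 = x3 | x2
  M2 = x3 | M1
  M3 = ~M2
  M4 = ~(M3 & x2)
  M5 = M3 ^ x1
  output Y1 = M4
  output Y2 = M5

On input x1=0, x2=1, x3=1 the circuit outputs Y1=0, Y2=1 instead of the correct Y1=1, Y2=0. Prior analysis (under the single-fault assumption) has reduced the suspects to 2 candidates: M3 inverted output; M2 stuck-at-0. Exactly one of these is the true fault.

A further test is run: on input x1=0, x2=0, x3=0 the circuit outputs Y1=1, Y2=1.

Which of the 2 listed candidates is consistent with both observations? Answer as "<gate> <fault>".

Evaluate each candidate on input x1=0, x2=0, x3=0:
  M3 inverted output: M1=0, M2=0, M3=0 [inverted output], M4=1, M5=0 → Y1=1, Y2=0 — eliminated
  M2 stuck-at-0: M1=0, M2=0 [stuck-at-0], M3=1, M4=1, M5=1 → Y1=1, Y2=1 — matches
Only M2 stuck-at-0 reproduces the observed Y1=1, Y2=1.

M2 stuck-at-0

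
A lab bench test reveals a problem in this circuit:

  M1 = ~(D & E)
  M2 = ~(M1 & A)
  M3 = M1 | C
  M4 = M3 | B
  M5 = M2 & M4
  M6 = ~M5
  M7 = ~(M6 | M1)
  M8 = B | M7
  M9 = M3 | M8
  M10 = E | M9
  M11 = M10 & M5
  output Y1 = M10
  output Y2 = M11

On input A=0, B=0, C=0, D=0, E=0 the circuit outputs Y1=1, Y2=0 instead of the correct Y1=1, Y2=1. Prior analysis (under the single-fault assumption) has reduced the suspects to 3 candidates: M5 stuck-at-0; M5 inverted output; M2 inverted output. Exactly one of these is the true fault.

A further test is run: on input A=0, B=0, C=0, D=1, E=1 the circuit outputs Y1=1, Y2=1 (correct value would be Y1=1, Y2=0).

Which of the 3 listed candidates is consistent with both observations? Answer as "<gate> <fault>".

M5 inverted output

Evaluate each candidate on input A=0, B=0, C=0, D=1, E=1:
  M5 stuck-at-0: M1=0, M2=1, M3=0, M4=0, M5=0 [stuck-at-0], M6=1, M7=0, M8=0, M9=0, M10=1, M11=0 → Y1=1, Y2=0 — eliminated
  M5 inverted output: M1=0, M2=1, M3=0, M4=0, M5=1 [inverted output], M6=0, M7=1, M8=1, M9=1, M10=1, M11=1 → Y1=1, Y2=1 — matches
  M2 inverted output: M1=0, M2=0 [inverted output], M3=0, M4=0, M5=0, M6=1, M7=0, M8=0, M9=0, M10=1, M11=0 → Y1=1, Y2=0 — eliminated
Only M5 inverted output reproduces the observed Y1=1, Y2=1.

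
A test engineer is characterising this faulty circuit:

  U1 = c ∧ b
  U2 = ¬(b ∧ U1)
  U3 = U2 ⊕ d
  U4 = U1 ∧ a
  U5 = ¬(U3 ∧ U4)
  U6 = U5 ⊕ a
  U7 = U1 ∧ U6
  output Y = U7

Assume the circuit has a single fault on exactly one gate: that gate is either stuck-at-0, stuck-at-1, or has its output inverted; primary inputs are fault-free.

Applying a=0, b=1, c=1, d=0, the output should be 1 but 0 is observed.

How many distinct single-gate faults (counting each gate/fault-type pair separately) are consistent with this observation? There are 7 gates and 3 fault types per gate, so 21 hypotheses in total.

8

Fault-free: U1=1, U2=0, U3=0, U4=0, U5=1, U6=1, U7=1 → 1. Observed 0.
  U1: stuck-at-0, inverted output ✓; others ✗
  U2: none of the 3 fault types match ✗
  U3: none of the 3 fault types match ✗
  U4: none of the 3 fault types match ✗
  U5: stuck-at-0, inverted output ✓; others ✗
  U6: stuck-at-0, inverted output ✓; others ✗
  U7: stuck-at-0, inverted output ✓; others ✗
Consistent faults: {U1 stuck-at-0, U1 inverted output, U5 stuck-at-0, U5 inverted output, U6 stuck-at-0, U6 inverted output, U7 stuck-at-0, U7 inverted output} — 8 in all.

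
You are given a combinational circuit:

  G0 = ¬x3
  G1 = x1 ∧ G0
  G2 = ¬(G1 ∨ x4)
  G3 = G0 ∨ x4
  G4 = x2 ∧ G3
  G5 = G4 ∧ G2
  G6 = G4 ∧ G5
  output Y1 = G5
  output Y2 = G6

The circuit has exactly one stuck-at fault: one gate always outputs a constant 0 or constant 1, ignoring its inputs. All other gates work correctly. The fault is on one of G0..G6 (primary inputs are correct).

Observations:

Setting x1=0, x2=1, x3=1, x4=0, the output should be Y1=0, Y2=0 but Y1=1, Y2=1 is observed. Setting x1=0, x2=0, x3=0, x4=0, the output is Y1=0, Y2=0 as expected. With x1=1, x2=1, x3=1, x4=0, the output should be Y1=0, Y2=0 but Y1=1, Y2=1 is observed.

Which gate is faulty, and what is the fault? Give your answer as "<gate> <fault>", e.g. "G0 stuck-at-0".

G3 stuck-at-1

Fault-free values for test 1 (x1=0, x2=1, x3=1, x4=0): G0=0, G1=0, G2=1, G3=0, G4=0, G5=0, G6=0, giving Y1=0, Y2=0. Observed Y1=1, Y2=1.
Test 1: faults giving observed Y1=1, Y2=1 are {G0 stuck-at-1, G3 stuck-at-1, G4 stuck-at-1}.
Test 2 (x1=0, x2=0, x3=0, x4=0): fault-free G0=1, G1=0, G2=1, G3=1, G4=0, G5=0, G6=0 → Y1=0, Y2=0; observed Y1=0, Y2=0. Eliminates G4 stuck-at-1.
Test 3 (x1=1, x2=1, x3=1, x4=0): fault-free G0=0, G1=0, G2=1, G3=0, G4=0, G5=0, G6=0 → Y1=0, Y2=0; observed Y1=1, Y2=1. Eliminates G0 stuck-at-1.
Only G3 stuck-at-1 is consistent with every test.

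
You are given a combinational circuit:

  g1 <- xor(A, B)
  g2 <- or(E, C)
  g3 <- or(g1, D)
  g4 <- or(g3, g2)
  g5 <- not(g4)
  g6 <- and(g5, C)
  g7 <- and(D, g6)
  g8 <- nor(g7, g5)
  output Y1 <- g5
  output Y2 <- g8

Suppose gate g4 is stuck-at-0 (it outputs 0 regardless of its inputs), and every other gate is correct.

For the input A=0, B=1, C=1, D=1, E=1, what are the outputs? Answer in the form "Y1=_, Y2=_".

Y1=1, Y2=0

Propagate with g4 forced: g1=1, g2=1, g3=1, g4=0 [stuck-at-0], g5=1, g6=1, g7=1, g8=0.
So the outputs are Y1=1, Y2=0. (Without the fault they would be Y1=0, Y2=1.)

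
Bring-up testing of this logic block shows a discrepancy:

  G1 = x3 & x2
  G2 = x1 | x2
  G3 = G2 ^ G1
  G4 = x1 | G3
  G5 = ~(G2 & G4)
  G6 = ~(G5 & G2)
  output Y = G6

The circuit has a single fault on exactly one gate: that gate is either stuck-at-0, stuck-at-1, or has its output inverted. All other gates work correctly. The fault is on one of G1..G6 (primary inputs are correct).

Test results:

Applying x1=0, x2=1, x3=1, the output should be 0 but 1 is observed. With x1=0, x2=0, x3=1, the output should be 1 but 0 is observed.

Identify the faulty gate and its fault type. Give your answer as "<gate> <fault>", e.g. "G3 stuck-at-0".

G6 inverted output

Fault-free values for test 1 (x1=0, x2=1, x3=1): G1=1, G2=1, G3=0, G4=0, G5=1, G6=0, giving Y=0. Observed 1.
Test 1: faults giving observed 1 are {G1 stuck-at-0, G1 inverted output, G2 stuck-at-0, G2 inverted output, G3 stuck-at-1, G3 inverted output, G4 stuck-at-1, G4 inverted output, G5 stuck-at-0, G5 inverted output, G6 stuck-at-1, G6 inverted output}.
Test 2 (x1=0, x2=0, x3=1): fault-free G1=0, G2=0, G3=0, G4=0, G5=1, G6=1 → 1; observed 0. Eliminates G1 stuck-at-0, G1 inverted output, G2 stuck-at-0, G2 inverted output, G3 stuck-at-1, G3 inverted output, G4 stuck-at-1, G4 inverted output, G5 stuck-at-0, G5 inverted output, G6 stuck-at-1.
Only G6 inverted output is consistent with every test.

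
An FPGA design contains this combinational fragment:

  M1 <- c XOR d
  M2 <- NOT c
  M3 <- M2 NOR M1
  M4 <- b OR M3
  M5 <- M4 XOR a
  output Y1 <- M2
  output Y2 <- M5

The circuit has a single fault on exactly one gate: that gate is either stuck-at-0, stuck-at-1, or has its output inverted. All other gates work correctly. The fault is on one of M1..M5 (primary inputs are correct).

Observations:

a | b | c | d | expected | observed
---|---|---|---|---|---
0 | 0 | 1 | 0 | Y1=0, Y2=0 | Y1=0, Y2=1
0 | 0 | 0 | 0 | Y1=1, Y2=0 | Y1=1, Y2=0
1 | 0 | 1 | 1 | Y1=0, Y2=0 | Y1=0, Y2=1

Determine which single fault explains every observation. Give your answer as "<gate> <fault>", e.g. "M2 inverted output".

M1 inverted output

Fault-free values for test 1 (a=0, b=0, c=1, d=0): M1=1, M2=0, M3=0, M4=0, M5=0, giving Y1=0, Y2=0. Observed Y1=0, Y2=1.
Test 1: faults giving observed Y1=0, Y2=1 are {M1 stuck-at-0, M1 inverted output, M3 stuck-at-1, M3 inverted output, M4 stuck-at-1, M4 inverted output, M5 stuck-at-1, M5 inverted output}.
Test 2 (a=0, b=0, c=0, d=0): fault-free M1=0, M2=1, M3=0, M4=0, M5=0 → Y1=1, Y2=0; observed Y1=1, Y2=0. Eliminates M3 stuck-at-1, M3 inverted output, M4 stuck-at-1, M4 inverted output, M5 stuck-at-1, M5 inverted output.
Test 3 (a=1, b=0, c=1, d=1): fault-free M1=0, M2=0, M3=1, M4=1, M5=0 → Y1=0, Y2=0; observed Y1=0, Y2=1. Eliminates M1 stuck-at-0.
Only M1 inverted output is consistent with every test.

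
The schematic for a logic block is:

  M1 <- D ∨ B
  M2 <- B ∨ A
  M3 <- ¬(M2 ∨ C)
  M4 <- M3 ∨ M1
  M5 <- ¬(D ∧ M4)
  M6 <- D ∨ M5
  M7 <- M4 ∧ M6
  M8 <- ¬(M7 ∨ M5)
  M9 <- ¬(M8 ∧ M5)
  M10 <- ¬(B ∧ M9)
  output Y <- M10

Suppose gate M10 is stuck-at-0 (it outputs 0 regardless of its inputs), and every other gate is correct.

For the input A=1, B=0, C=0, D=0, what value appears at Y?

0

Propagate with M10 forced: M1=0, M2=1, M3=0, M4=0, M5=1, M6=1, M7=0, M8=0, M9=1, M10=0 [stuck-at-0].
So Y = 0. (Without the fault it would be 1.)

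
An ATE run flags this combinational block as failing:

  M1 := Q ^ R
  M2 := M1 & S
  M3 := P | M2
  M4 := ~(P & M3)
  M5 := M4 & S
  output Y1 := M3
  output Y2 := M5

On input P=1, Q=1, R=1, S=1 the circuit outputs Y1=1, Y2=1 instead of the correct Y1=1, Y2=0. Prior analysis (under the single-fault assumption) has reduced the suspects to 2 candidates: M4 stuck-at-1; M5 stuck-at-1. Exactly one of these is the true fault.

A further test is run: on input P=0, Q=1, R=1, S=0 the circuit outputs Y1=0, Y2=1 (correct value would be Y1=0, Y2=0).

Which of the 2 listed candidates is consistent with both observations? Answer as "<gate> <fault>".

M5 stuck-at-1

Evaluate each candidate on input P=0, Q=1, R=1, S=0:
  M4 stuck-at-1: M1=0, M2=0, M3=0, M4=1 [stuck-at-1], M5=0 → Y1=0, Y2=0 — eliminated
  M5 stuck-at-1: M1=0, M2=0, M3=0, M4=1, M5=1 [stuck-at-1] → Y1=0, Y2=1 — matches
Only M5 stuck-at-1 reproduces the observed Y1=0, Y2=1.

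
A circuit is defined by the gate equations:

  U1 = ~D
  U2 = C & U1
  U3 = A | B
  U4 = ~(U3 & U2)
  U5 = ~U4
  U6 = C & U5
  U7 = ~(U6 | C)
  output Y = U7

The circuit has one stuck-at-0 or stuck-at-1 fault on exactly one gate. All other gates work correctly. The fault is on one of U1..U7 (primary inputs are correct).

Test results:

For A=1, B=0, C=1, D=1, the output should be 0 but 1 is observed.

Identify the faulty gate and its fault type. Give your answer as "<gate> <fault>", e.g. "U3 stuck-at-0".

Fault-free values for test 1 (A=1, B=0, C=1, D=1): U1=0, U2=0, U3=1, U4=1, U5=0, U6=0, U7=0, giving Y=0. Observed 1.
Test 1: faults giving observed 1 are {U7 stuck-at-1}.
Only U7 stuck-at-1 is consistent with every test.

U7 stuck-at-1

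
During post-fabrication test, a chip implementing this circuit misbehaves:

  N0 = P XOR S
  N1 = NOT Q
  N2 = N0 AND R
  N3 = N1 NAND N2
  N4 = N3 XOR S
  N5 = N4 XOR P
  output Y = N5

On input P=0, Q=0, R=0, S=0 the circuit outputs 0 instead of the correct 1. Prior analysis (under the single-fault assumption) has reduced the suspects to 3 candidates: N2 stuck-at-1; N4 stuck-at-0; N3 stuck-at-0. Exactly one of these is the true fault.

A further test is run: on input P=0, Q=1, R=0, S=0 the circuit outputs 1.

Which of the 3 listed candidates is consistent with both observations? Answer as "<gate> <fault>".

N2 stuck-at-1

Evaluate each candidate on input P=0, Q=1, R=0, S=0:
  N2 stuck-at-1: N0=0, N1=0, N2=1 [stuck-at-1], N3=1, N4=1, N5=1 → 1 — matches
  N4 stuck-at-0: N0=0, N1=0, N2=0, N3=1, N4=0 [stuck-at-0], N5=0 → 0 — eliminated
  N3 stuck-at-0: N0=0, N1=0, N2=0, N3=0 [stuck-at-0], N4=0, N5=0 → 0 — eliminated
Only N2 stuck-at-1 reproduces the observed 1.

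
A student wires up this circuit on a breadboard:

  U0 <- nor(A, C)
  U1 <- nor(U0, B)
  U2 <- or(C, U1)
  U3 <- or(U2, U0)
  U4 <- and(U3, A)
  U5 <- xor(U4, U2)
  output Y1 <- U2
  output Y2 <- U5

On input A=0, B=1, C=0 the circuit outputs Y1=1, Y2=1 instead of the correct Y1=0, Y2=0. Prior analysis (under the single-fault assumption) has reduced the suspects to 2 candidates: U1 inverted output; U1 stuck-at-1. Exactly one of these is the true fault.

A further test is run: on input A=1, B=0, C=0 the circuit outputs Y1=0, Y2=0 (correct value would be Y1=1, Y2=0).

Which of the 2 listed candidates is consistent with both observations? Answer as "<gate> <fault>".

U1 inverted output

Evaluate each candidate on input A=1, B=0, C=0:
  U1 inverted output: U0=0, U1=0 [inverted output], U2=0, U3=0, U4=0, U5=0 → Y1=0, Y2=0 — matches
  U1 stuck-at-1: U0=0, U1=1 [stuck-at-1], U2=1, U3=1, U4=1, U5=0 → Y1=1, Y2=0 — eliminated
Only U1 inverted output reproduces the observed Y1=0, Y2=0.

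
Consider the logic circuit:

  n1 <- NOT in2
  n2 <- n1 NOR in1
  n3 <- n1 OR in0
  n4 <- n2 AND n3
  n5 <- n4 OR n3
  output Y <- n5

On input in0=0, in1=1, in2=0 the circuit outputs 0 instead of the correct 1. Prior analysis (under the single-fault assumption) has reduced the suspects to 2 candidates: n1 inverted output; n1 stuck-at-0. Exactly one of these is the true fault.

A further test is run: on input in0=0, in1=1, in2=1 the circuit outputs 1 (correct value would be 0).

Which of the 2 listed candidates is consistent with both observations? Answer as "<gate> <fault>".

Evaluate each candidate on input in0=0, in1=1, in2=1:
  n1 inverted output: n1=1 [inverted output], n2=0, n3=1, n4=0, n5=1 → 1 — matches
  n1 stuck-at-0: n1=0 [stuck-at-0], n2=0, n3=0, n4=0, n5=0 → 0 — eliminated
Only n1 inverted output reproduces the observed 1.

n1 inverted output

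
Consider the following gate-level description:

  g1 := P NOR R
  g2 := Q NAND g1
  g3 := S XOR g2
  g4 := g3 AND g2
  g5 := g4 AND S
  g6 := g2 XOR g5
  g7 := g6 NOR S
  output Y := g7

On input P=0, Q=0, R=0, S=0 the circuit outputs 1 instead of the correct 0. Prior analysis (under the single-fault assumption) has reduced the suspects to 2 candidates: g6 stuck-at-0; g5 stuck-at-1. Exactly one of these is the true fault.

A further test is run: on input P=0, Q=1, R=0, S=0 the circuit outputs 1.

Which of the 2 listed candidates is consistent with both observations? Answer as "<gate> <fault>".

Evaluate each candidate on input P=0, Q=1, R=0, S=0:
  g6 stuck-at-0: g1=1, g2=0, g3=0, g4=0, g5=0, g6=0 [stuck-at-0], g7=1 → 1 — matches
  g5 stuck-at-1: g1=1, g2=0, g3=0, g4=0, g5=1 [stuck-at-1], g6=1, g7=0 → 0 — eliminated
Only g6 stuck-at-0 reproduces the observed 1.

g6 stuck-at-0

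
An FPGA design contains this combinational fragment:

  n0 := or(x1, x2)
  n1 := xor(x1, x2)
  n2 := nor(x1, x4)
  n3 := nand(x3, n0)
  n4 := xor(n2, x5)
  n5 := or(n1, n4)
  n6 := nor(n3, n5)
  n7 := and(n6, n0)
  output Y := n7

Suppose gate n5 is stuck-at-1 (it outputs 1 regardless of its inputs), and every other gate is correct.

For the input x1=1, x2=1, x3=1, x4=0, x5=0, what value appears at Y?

0

Propagate with n5 forced: n0=1, n1=0, n2=0, n3=0, n4=0, n5=1 [stuck-at-1], n6=0, n7=0.
So Y = 0. (Without the fault it would be 1.)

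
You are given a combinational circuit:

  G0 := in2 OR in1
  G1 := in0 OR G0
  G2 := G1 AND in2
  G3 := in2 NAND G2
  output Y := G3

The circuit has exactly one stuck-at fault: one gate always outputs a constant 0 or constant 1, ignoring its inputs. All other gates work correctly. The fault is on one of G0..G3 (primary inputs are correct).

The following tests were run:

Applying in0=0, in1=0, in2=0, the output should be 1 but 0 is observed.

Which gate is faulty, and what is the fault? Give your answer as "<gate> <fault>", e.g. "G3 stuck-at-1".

Fault-free values for test 1 (in0=0, in1=0, in2=0): G0=0, G1=0, G2=0, G3=1, giving Y=1. Observed 0.
Test 1: faults giving observed 0 are {G3 stuck-at-0}.
Only G3 stuck-at-0 is consistent with every test.

G3 stuck-at-0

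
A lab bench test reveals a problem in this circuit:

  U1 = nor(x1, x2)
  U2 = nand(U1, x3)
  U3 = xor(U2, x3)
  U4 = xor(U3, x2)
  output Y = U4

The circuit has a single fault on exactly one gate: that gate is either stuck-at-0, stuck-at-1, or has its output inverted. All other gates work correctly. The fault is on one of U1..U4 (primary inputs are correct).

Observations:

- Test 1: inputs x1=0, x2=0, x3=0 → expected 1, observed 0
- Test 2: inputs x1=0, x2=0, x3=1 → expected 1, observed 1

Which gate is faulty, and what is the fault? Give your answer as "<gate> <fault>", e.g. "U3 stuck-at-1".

U2 stuck-at-0

Fault-free values for test 1 (x1=0, x2=0, x3=0): U1=1, U2=1, U3=1, U4=1, giving Y=1. Observed 0.
Test 1: faults giving observed 0 are {U2 stuck-at-0, U2 inverted output, U3 stuck-at-0, U3 inverted output, U4 stuck-at-0, U4 inverted output}.
Test 2 (x1=0, x2=0, x3=1): fault-free U1=1, U2=0, U3=1, U4=1 → 1; observed 1. Eliminates U2 inverted output, U3 stuck-at-0, U3 inverted output, U4 stuck-at-0, U4 inverted output.
Only U2 stuck-at-0 is consistent with every test.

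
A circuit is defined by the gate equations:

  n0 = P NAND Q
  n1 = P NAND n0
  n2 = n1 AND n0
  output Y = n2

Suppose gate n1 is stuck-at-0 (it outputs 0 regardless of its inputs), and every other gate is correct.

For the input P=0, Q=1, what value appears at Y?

Propagate with n1 forced: n0=1, n1=0 [stuck-at-0], n2=0.
So Y = 0. (Without the fault it would be 1.)

0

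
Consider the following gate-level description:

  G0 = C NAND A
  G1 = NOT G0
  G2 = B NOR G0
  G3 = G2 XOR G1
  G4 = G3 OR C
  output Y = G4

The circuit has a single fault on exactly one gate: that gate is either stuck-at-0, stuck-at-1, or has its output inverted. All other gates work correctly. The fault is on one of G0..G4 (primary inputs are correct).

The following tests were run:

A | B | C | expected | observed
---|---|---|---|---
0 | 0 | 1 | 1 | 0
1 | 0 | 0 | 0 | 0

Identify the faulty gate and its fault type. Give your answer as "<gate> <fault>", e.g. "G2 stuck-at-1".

Fault-free values for test 1 (A=0, B=0, C=1): G0=1, G1=0, G2=0, G3=0, G4=1, giving Y=1. Observed 0.
Test 1: faults giving observed 0 are {G4 stuck-at-0, G4 inverted output}.
Test 2 (A=1, B=0, C=0): fault-free G0=1, G1=0, G2=0, G3=0, G4=0 → 0; observed 0. Eliminates G4 inverted output.
Only G4 stuck-at-0 is consistent with every test.

G4 stuck-at-0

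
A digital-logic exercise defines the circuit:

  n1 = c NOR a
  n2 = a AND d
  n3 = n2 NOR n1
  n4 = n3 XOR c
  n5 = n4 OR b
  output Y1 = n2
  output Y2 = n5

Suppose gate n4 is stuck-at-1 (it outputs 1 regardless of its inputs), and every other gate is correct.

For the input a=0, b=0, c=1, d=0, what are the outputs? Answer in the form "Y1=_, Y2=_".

Propagate with n4 forced: n1=0, n2=0, n3=1, n4=1 [stuck-at-1], n5=1.
So the outputs are Y1=0, Y2=1. (Without the fault they would be Y1=0, Y2=0.)

Y1=0, Y2=1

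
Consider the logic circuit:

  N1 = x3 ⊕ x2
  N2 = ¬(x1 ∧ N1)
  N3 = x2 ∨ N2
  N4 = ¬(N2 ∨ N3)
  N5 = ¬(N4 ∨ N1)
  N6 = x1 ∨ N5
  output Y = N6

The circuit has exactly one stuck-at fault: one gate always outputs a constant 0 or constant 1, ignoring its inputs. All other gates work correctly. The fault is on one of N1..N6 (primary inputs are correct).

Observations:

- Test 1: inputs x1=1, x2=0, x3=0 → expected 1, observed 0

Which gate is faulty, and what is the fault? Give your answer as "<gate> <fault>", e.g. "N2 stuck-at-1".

Fault-free values for test 1 (x1=1, x2=0, x3=0): N1=0, N2=1, N3=1, N4=0, N5=1, N6=1, giving Y=1. Observed 0.
Test 1: faults giving observed 0 are {N6 stuck-at-0}.
Only N6 stuck-at-0 is consistent with every test.

N6 stuck-at-0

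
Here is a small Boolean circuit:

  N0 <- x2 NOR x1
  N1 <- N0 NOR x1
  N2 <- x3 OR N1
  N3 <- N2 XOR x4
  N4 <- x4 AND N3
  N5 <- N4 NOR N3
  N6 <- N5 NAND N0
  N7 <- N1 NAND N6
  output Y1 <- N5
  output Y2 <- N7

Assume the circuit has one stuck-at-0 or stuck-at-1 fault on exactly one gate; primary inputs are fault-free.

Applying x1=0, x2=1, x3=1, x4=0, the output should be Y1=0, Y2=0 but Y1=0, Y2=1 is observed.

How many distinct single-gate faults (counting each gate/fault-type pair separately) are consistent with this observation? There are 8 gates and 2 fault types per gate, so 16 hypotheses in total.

Fault-free: N0=0, N1=1, N2=1, N3=1, N4=0, N5=0, N6=1, N7=0 → Y1=0, Y2=0. Observed Y1=0, Y2=1.
  N0: stuck-at-1 ✓; others ✗
  N1: stuck-at-0 ✓; others ✗
  N2: none of the 2 fault types match ✗
  N3: none of the 2 fault types match ✗
  N4: none of the 2 fault types match ✗
  N5: none of the 2 fault types match ✗
  N6: stuck-at-0 ✓; others ✗
  N7: stuck-at-1 ✓; others ✗
Consistent faults: {N0 stuck-at-1, N1 stuck-at-0, N6 stuck-at-0, N7 stuck-at-1} — 4 in all.

4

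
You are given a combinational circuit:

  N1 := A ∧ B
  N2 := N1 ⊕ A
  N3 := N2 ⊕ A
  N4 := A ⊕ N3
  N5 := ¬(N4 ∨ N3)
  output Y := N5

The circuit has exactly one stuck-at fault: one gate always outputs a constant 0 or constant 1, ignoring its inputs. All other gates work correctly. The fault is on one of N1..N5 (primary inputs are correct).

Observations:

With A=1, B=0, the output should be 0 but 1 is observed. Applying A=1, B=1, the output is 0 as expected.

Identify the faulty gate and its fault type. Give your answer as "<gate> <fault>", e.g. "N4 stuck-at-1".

Fault-free values for test 1 (A=1, B=0): N1=0, N2=1, N3=0, N4=1, N5=0, giving Y=0. Observed 1.
Test 1: faults giving observed 1 are {N4 stuck-at-0, N5 stuck-at-1}.
Test 2 (A=1, B=1): fault-free N1=1, N2=0, N3=1, N4=0, N5=0 → 0; observed 0. Eliminates N5 stuck-at-1.
Only N4 stuck-at-0 is consistent with every test.

N4 stuck-at-0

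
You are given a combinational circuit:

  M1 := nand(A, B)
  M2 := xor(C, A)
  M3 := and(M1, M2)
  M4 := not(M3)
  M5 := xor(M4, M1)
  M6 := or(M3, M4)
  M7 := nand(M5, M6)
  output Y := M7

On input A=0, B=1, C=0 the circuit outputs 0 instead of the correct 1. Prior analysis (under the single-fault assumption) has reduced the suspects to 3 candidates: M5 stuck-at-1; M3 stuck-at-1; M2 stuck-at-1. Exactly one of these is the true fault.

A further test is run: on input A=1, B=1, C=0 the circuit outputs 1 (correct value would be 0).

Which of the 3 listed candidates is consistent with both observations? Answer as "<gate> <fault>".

Evaluate each candidate on input A=1, B=1, C=0:
  M5 stuck-at-1: M1=0, M2=1, M3=0, M4=1, M5=1 [stuck-at-1], M6=1, M7=0 → 0 — eliminated
  M3 stuck-at-1: M1=0, M2=1, M3=1 [stuck-at-1], M4=0, M5=0, M6=1, M7=1 → 1 — matches
  M2 stuck-at-1: M1=0, M2=1 [stuck-at-1], M3=0, M4=1, M5=1, M6=1, M7=0 → 0 — eliminated
Only M3 stuck-at-1 reproduces the observed 1.

M3 stuck-at-1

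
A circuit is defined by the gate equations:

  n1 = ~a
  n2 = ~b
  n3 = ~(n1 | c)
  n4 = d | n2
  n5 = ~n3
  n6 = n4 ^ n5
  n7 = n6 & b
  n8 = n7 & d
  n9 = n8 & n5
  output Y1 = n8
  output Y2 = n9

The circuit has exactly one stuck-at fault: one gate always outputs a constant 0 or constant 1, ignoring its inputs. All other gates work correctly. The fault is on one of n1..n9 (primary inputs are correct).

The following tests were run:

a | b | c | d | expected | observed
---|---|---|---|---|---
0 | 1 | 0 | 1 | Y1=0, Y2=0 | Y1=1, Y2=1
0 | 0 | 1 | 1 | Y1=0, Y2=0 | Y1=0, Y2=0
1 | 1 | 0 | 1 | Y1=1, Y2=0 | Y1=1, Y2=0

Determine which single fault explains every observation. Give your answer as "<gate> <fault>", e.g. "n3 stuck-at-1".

n6 stuck-at-1

Fault-free values for test 1 (a=0, b=1, c=0, d=1): n1=1, n2=0, n3=0, n4=1, n5=1, n6=0, n7=0, n8=0, n9=0, giving Y1=0, Y2=0. Observed Y1=1, Y2=1.
Test 1: faults giving observed Y1=1, Y2=1 are {n4 stuck-at-0, n6 stuck-at-1, n7 stuck-at-1, n8 stuck-at-1}.
Test 2 (a=0, b=0, c=1, d=1): fault-free n1=1, n2=1, n3=0, n4=1, n5=1, n6=0, n7=0, n8=0, n9=0 → Y1=0, Y2=0; observed Y1=0, Y2=0. Eliminates n7 stuck-at-1, n8 stuck-at-1.
Test 3 (a=1, b=1, c=0, d=1): fault-free n1=0, n2=0, n3=1, n4=1, n5=0, n6=1, n7=1, n8=1, n9=0 → Y1=1, Y2=0; observed Y1=1, Y2=0. Eliminates n4 stuck-at-0.
Only n6 stuck-at-1 is consistent with every test.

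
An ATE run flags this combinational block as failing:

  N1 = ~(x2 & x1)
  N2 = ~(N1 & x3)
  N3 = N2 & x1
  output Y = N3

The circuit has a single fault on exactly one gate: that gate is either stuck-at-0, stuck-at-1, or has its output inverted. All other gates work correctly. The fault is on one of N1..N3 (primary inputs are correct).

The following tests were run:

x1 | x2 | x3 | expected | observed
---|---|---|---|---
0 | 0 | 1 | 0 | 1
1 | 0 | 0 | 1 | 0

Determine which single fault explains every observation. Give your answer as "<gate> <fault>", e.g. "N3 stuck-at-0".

N3 inverted output

Fault-free values for test 1 (x1=0, x2=0, x3=1): N1=1, N2=0, N3=0, giving Y=0. Observed 1.
Test 1: faults giving observed 1 are {N3 stuck-at-1, N3 inverted output}.
Test 2 (x1=1, x2=0, x3=0): fault-free N1=1, N2=1, N3=1 → 1; observed 0. Eliminates N3 stuck-at-1.
Only N3 inverted output is consistent with every test.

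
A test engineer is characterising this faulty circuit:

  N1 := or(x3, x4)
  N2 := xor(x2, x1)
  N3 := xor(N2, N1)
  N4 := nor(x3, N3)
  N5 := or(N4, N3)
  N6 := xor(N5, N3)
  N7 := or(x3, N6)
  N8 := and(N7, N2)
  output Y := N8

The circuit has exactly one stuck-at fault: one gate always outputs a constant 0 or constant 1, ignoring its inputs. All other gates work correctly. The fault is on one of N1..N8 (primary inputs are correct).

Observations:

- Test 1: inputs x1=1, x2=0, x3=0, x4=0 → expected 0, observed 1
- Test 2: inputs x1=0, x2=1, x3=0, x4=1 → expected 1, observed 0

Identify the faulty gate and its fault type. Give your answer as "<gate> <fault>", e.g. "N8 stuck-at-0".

Fault-free values for test 1 (x1=1, x2=0, x3=0, x4=0): N1=0, N2=1, N3=1, N4=0, N5=1, N6=0, N7=0, N8=0, giving Y=0. Observed 1.
Test 1: faults giving observed 1 are {N1 stuck-at-1, N3 stuck-at-0, N5 stuck-at-0, N6 stuck-at-1, N7 stuck-at-1, N8 stuck-at-1}.
Test 2 (x1=0, x2=1, x3=0, x4=1): fault-free N1=1, N2=1, N3=0, N4=1, N5=1, N6=1, N7=1, N8=1 → 1; observed 0. Eliminates N1 stuck-at-1, N3 stuck-at-0, N6 stuck-at-1, N7 stuck-at-1, N8 stuck-at-1.
Only N5 stuck-at-0 is consistent with every test.

N5 stuck-at-0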